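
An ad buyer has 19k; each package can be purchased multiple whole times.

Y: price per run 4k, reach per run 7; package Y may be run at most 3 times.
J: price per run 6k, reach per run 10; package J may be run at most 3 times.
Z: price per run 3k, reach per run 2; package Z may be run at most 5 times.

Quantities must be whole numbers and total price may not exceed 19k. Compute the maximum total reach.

31

Take 3×Y and 1×J: price 18 ≤ 19, reach 3·7 + 1·10 = 31.
Y has the best ratio (7/4) and is taken to its limit of 3; remaining capacity is filled optimally with the others.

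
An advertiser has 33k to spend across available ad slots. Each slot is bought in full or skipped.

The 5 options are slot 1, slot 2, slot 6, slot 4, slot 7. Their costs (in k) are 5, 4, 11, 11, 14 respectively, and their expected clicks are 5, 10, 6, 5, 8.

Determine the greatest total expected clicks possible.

Allowing fractional choices, the relaxed optimum would be about 28.5, but ad slots are indivisible.
slot 1 + slot 2 + slot 6 + slot 4: cost 5 + 4 + 11 + 11 = 31 ≤ 33, expected clicks 5 + 10 + 6 + 5 = 26.
slot 2 + slot 6 + slot 7: cost 4 + 11 + 14 = 29 ≤ 33, expected clicks 10 + 6 + 8 = 24.
Best is slot 1, slot 2, slot 6, and slot 4 with total expected clicks 26.

26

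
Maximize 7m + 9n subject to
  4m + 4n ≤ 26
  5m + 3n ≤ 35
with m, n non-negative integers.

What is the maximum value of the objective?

54

The continuous relaxation peaks at (0, 6.5) with value 58.50; rounding to a feasible lattice point costs some objective.
(m,n)=(0,6): 4·0+4·6=24≤26, 5·0+3·6=18≤35, objective 54.
(m,n)=(1,5): 4·1+4·5=24≤26, 5·1+3·5=20≤35, objective 52.
(m,n)=(0,5): 4·0+4·5=20≤26, 5·0+3·5=15≤35, objective 45.
The best lattice point is (0,6), giving 54.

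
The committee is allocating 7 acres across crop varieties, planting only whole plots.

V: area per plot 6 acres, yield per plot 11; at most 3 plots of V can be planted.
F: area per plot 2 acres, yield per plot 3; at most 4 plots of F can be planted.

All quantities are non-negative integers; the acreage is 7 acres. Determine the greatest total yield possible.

11

This is a bounded integer knapsack.
V has the best ratio (11/6); taking only V gives at most 1×11 = 11 (stopped by the area limit).
Optimal: 1×V: area 6 ≤ 7, yield 1·11 = 11.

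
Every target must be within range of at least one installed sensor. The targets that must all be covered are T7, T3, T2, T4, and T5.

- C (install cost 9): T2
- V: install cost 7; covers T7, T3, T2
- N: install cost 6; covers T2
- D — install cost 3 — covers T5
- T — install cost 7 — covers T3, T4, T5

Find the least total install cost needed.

14

This is an integer covering problem.
The greedy cost-per-new-target heuristic would pick V, D, and T for 17, but a cheaper cover exists.
Choose V and T: together they cover T7, T3, T2, T4, T5 — every target.
Total install cost: 7 + 7 = 14.
No cover costs less than 14.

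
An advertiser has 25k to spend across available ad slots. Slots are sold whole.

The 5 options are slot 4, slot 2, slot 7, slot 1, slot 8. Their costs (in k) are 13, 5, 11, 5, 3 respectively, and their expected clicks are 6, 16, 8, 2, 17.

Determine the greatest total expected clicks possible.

This is a 0-1 knapsack instance.
slot 2 + slot 7 + slot 1 + slot 8: cost 5 + 11 + 5 + 3 = 24 ≤ 25, expected clicks 16 + 8 + 2 + 17 = 43.
slot 2 + slot 7 + slot 8: cost 5 + 11 + 3 = 19 ≤ 25, expected clicks 16 + 8 + 17 = 41.
Best is slot 2, slot 7, slot 1, and slot 8 with total expected clicks 43.

43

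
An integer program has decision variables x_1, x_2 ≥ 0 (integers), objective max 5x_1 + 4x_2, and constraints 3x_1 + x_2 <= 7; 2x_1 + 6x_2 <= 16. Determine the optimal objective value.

14

(x_1,x_2)=(2,1): 3·2+1·1=7≤7, 2·2+6·1=10≤16, objective 14.
(x_1,x_2)=(1,2): 3·1+1·2=5≤7, 2·1+6·2=14≤16, objective 13.
The best lattice point is (2,1), giving 14.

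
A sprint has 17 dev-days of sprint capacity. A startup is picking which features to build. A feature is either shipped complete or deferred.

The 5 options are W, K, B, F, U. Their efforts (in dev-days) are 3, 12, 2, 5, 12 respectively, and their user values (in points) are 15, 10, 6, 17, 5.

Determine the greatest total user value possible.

38

Allowing fractional choices, the relaxed optimum would be about 43.8, but features are indivisible.
W + B + F: effort 3 + 2 + 5 = 10 ≤ 17, user value 15 + 6 + 17 = 38.
W + F: effort 3 + 5 = 8 ≤ 17, user value 15 + 17 = 32.
Best is W, B, and F with total user value 38.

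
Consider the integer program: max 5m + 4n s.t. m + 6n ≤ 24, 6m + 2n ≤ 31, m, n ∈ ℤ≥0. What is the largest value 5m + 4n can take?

32

Relaxing integrality, the LP optimum is 33.59 at (m,n) = (4.06, 3.32), which is not an integer point.
(m,n)=(4,3): 1·4+6·3=22≤24, 6·4+2·3=30≤31, objective 32.
(m,n)=(4,2): 1·4+6·2=16≤24, 6·4+2·2=28≤31, objective 28.
(m,n)=(3,3): 1·3+6·3=21≤24, 6·3+2·3=24≤31, objective 27.
Maximum is 32 at (m,n)=(4,3).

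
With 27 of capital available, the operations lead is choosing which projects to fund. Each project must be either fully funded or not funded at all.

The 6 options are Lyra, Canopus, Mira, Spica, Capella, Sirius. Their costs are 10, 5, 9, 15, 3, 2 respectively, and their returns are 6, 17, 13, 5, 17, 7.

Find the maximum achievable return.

54

Lyra + Canopus + Mira + Capella: cost 10 + 5 + 9 + 3 = 27 ≤ 27, return 6 + 17 + 13 + 17 = 53.
Canopus + Mira + Capella + Sirius: cost 5 + 9 + 3 + 2 = 19 ≤ 27, return 17 + 13 + 17 + 7 = 54.
Best is Canopus, Mira, Capella, and Sirius with total return 54.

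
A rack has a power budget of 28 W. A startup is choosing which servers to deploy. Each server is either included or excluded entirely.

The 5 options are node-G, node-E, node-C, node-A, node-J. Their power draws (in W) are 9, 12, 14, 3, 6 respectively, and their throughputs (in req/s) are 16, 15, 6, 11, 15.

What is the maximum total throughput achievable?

Treat it as a binary knapsack problem.
node-G + node-E + node-J: power draw 9 + 12 + 6 = 27 ≤ 28, throughput 16 + 15 + 15 = 46.
node-G + node-E + node-A: power draw 9 + 12 + 3 = 24 ≤ 28, throughput 16 + 15 + 11 = 42.
node-G + node-A + node-J: power draw 9 + 3 + 6 = 18 ≤ 28, throughput 16 + 11 + 15 = 42.
Best is node-G, node-E, and node-J with total throughput 46.

46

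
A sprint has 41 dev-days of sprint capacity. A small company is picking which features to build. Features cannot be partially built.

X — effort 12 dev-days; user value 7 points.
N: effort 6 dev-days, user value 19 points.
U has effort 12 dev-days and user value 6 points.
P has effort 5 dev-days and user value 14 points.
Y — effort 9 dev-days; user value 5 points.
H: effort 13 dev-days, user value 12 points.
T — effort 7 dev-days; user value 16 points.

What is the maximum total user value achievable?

66

This is a 0-1 knapsack instance.
Allowing fractional choices, the relaxed optimum would be about 66.8, but features are indivisible.
N + P + H + T: effort 6 + 5 + 13 + 7 = 31 ≤ 41, user value 19 + 14 + 12 + 16 = 61.
X + N + P + Y + T: effort 12 + 6 + 5 + 9 + 7 = 39 ≤ 41, user value 7 + 19 + 14 + 5 + 16 = 61.
N + P + Y + H + T: effort 6 + 5 + 9 + 13 + 7 = 40 ≤ 41, user value 19 + 14 + 5 + 12 + 16 = 66.
Best is N, P, Y, H, and T with total user value 66.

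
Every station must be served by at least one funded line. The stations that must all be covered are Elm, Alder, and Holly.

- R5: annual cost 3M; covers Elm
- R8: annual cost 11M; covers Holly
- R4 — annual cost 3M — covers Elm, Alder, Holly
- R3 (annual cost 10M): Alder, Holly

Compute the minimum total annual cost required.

3

R4 alone covers Elm, Alder, Holly — every station.
Total annual cost: 3.
No cover costs less than 3.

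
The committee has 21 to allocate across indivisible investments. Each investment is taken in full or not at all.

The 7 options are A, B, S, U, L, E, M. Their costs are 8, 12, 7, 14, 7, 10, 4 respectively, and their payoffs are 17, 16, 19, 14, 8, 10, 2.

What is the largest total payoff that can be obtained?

Allowing fractional choices, the relaxed optimum would be about 44.0, but investments are indivisible.
B + S: cost 12 + 7 = 19 ≤ 21, payoff 16 + 19 = 35.
A + S: cost 8 + 7 = 15 ≤ 21, payoff 17 + 19 = 36.
A + S + M: cost 8 + 7 + 4 = 19 ≤ 21, payoff 17 + 19 + 2 = 38.
Best is A, S, and M with total payoff 38.

38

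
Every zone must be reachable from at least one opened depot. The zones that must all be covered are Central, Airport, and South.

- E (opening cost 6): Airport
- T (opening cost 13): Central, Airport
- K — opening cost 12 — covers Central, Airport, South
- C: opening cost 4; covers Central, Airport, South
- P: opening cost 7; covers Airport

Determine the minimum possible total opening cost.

C alone covers Central, Airport, South — every zone.
Total opening cost: 4.

4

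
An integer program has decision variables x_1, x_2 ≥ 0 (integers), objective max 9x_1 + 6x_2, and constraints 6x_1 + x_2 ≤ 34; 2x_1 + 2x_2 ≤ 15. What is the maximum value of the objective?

Relaxing integrality, the LP optimum is 60.90 at (x_1,x_2) = (5.3, 2.2), which is not an integer point.
(x_1,x_2)=(5,2): 6·5+1·2=32≤34, 2·5+2·2=14≤15, objective 57.
(x_1,x_2)=(4,3): 6·4+1·3=27≤34, 2·4+2·3=14≤15, objective 54.
(x_1,x_2)=(5,1): 6·5+1·1=31≤34, 2·5+2·1=12≤15, objective 51.
No feasible integer point exceeds 57.

57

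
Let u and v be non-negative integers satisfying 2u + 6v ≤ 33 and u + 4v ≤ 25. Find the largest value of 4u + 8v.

64

(u,v)=(16,0) is feasible, giving 64.
(u,v)=(15,0) is feasible, giving 60.
Maximum is 64 at (u,v)=(16,0).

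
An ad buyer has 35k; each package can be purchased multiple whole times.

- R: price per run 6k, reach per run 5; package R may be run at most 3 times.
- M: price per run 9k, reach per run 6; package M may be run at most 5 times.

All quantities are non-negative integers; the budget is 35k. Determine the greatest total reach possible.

2×R and 2×M: price 30 ≤ 35, reach 2·5 + 2·6 = 22.
1×R and 3×M: price 33 ≤ 35, reach 1·5 + 3·6 = 23.
Best is 23.

23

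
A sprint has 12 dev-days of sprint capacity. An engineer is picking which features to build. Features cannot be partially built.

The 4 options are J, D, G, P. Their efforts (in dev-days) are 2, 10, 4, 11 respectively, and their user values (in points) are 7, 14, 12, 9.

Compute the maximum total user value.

21

Allowing fractional choices, the relaxed optimum would be about 27.4, but features are indivisible.
J + G: effort 2 + 4 = 6 ≤ 12, user value 7 + 12 = 19.
J + D: effort 2 + 10 = 12 ≤ 12, user value 7 + 14 = 21.
Best is J and D with total user value 21.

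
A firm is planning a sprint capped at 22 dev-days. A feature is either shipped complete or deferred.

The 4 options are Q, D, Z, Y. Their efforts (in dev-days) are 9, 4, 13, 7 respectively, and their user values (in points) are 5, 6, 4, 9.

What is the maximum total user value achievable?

20

Take Q, D, and Y: effort 9 + 4 + 7 = 20 ≤ 22, user value 5 + 6 + 9 = 20.
No other feasible combination does better.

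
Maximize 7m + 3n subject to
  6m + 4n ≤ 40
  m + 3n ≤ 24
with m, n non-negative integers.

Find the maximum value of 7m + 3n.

The continuous relaxation peaks at (6.67, 0) with value 46.67; rounding to a feasible lattice point costs some objective.
(m,n)=(6,1) is feasible, giving 45.
(m,n)=(6,0) is feasible, giving 42.
Maximum is 45 at (m,n)=(6,1).

45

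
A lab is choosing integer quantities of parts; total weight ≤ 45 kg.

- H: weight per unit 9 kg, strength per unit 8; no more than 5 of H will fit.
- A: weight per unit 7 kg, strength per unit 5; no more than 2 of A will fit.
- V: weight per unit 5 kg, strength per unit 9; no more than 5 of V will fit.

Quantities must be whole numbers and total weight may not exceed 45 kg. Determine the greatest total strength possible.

61

2×H and 5×V: weight 43 ≤ 45, strength 2·8 + 5·9 = 61.
1×H, 1×A, and 5×V: weight 41 ≤ 45, strength 1·8 + 1·5 + 5·9 = 58.
Best is 61.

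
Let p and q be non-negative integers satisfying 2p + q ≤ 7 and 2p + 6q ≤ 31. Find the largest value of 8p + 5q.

31

The continuous relaxation peaks at (1.1, 4.8) with value 32.80; rounding to a feasible lattice point costs some objective.
(p,q)=(2,3): 2·2+1·3=7≤7, 2·2+6·3=22≤31, objective 31.
(p,q)=(1,4): 2·1+1·4=6≤7, 2·1+6·4=26≤31, objective 28.
(p,q)=(2,2): 2·2+1·2=6≤7, 2·2+6·2=16≤31, objective 26.
(p,q)=(0,5): 2·0+1·5=5≤7, 2·0+6·5=30≤31, objective 25.
Maximum is 31 at (p,q)=(2,3).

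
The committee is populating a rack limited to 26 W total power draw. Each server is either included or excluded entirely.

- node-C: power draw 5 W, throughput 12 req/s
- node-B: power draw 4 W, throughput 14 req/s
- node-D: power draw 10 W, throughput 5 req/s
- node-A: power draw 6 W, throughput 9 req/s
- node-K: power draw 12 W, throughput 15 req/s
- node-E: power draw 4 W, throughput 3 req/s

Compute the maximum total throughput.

44

Take node-C, node-B, node-K, and node-E: power draw 5 + 4 + 12 + 4 = 25 ≤ 26, throughput 12 + 14 + 15 + 3 = 44.
No other feasible combination does better.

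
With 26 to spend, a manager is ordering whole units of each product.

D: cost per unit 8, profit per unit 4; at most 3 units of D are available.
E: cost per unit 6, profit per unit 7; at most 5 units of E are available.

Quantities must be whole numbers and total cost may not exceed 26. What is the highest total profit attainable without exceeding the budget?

1×D and 3×E: cost 26 ≤ 26, profit 1·4 + 3·7 = 25.
4×E: cost 24 ≤ 26, profit 4·7 = 28.
Best is 28.

28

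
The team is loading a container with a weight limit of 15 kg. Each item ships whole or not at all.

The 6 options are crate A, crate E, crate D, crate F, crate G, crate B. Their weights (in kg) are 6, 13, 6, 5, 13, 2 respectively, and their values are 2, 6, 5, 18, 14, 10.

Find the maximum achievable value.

Allowing fractional choices, the relaxed optimum would be about 36.6, but items are indivisible.
crate D + crate F + crate B: weight 6 + 5 + 2 = 13 ≤ 15, value 5 + 18 + 10 = 33.
crate A + crate F + crate B: weight 6 + 5 + 2 = 13 ≤ 15, value 2 + 18 + 10 = 30.
Best is crate D, crate F, and crate B with total value 33.

33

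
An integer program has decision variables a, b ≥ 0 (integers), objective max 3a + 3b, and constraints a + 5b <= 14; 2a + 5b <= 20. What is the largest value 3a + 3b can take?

30

(a,b)=(10,0): 1·10+5·0=10≤14, 2·10+5·0=20≤20, objective 30.
(a,b)=(9,0): 1·9+5·0=9≤14, 2·9+5·0=18≤20, objective 27.
The best lattice point is (10,0), giving 30.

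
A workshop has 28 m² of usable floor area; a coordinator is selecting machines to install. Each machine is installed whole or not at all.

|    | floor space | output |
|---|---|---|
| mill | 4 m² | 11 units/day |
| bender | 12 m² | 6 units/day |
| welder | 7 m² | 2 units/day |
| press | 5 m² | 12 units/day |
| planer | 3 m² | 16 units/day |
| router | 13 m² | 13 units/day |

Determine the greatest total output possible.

52

Allowing fractional choices, the relaxed optimum would be about 53.5, but machines are indivisible.
welder + press + planer + router: floor space 7 + 5 + 3 + 13 = 28 ≤ 28, output 2 + 12 + 16 + 13 = 43.
mill + bender + press + planer: floor space 4 + 12 + 5 + 3 = 24 ≤ 28, output 11 + 6 + 12 + 16 = 45.
mill + press + planer + router: floor space 4 + 5 + 3 + 13 = 25 ≤ 28, output 11 + 12 + 16 + 13 = 52.
Best is mill, press, planer, and router with total output 52.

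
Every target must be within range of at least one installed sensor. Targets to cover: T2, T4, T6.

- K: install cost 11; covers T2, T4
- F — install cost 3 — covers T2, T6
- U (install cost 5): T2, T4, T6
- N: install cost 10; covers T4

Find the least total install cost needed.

5

The greedy cost-per-new-target heuristic would pick F and U for 8, but a cheaper cover exists.
U alone covers T2, T4, T6 — every target.
Total install cost: 5.
No cover costs less than 5.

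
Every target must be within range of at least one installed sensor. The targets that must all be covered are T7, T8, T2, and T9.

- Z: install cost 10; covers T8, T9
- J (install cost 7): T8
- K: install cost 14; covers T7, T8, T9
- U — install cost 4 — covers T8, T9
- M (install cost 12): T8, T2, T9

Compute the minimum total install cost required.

The greedy cost-per-new-target heuristic would pick U, M, and K for 30, but a cheaper cover exists.
Choose K and M: together they cover T7, T8, T2, T9 — every target.
Total install cost: 14 + 12 = 26.
No cover costs less than 26.

26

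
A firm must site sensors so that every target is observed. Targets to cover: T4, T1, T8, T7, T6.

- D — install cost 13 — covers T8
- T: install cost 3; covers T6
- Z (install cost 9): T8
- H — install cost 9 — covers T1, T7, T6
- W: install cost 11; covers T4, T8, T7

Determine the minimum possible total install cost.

20

The greedy cost-per-new-target heuristic would pick T, W, and H for 23, but a cheaper cover exists.
Choose H and W: together they cover T4, T1, T8, T7, T6 — every target.
Total install cost: 9 + 11 = 20.
No cover costs less than 20.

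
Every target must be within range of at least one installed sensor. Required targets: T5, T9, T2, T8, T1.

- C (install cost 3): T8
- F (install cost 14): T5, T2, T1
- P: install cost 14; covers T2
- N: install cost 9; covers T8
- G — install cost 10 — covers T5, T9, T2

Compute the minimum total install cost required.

This is a weighted set-cover instance.
Choose C, F, and G: together they cover T5, T9, T2, T8, T1 — every target.
Total install cost: 3 + 14 + 10 = 27.
No cover costs less than 27.

27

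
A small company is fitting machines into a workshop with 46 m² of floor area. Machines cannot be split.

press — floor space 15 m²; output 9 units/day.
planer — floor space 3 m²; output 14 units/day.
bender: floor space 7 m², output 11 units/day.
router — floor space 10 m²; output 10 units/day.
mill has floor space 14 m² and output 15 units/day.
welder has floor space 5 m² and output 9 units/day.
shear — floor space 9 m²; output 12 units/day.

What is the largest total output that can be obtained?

Treat it as a binary knapsack problem.
Allowing fractional choices, the relaxed optimum would be about 69.0, but machines are indivisible.
planer + bender + mill + welder + shear: floor space 3 + 7 + 14 + 5 + 9 = 38 ≤ 46, output 14 + 11 + 15 + 9 + 12 = 61.
planer + bender + router + mill + shear: floor space 3 + 7 + 10 + 14 + 9 = 43 ≤ 46, output 14 + 11 + 10 + 15 + 12 = 62.
planer + router + mill + welder + shear: floor space 3 + 10 + 14 + 5 + 9 = 41 ≤ 46, output 14 + 10 + 15 + 9 + 12 = 60.
Best is planer, bender, router, mill, and shear with total output 62.

62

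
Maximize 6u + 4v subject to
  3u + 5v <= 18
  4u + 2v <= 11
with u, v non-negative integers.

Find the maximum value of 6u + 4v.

(u,v)=(1,3) is feasible, giving 18.
(u,v)=(2,1) is feasible, giving 16.
(u,v)=(1,2) is feasible, giving 14.
Maximum is 18 at (u,v)=(1,3).

18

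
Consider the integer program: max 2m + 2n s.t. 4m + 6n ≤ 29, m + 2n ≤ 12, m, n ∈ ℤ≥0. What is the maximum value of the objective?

14

Relaxing integrality, the LP optimum is 14.50 at (m,n) = (7.25, 0), which is not an integer point.
(m,n)=(7,0): 4·7+6·0=28≤29, 1·7+2·0=7≤12, objective 14.
(m,n)=(6,0): 4·6+6·0=24≤29, 1·6+2·0=6≤12, objective 12.
No feasible integer point exceeds 14.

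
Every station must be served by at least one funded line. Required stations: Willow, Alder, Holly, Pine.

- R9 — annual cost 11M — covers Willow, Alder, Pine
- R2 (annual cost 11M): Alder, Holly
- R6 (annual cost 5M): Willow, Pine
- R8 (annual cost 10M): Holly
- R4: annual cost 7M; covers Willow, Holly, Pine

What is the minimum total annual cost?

Choose R2 and R6: together they cover Willow, Alder, Holly, Pine — every station.
Total annual cost: 11 + 5 = 16.

16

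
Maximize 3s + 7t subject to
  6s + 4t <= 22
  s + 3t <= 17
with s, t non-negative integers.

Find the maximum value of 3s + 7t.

35

Relaxing integrality, the LP optimum is 38.50 at (s,t) = (0, 5.5), which is not an integer point.
(s,t)=(0,5) is feasible, giving 35.
(s,t)=(1,4) is feasible, giving 31.
(s,t)=(0,4) is feasible, giving 28.
No feasible integer point exceeds 35.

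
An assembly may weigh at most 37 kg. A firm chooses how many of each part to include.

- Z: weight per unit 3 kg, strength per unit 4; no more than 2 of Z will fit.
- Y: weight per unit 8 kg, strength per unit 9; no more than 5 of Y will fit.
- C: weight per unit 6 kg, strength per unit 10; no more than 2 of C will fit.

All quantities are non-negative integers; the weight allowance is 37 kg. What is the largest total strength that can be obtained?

C has the best ratio (10/6); taking only C gives at most 2×10 = 20 (stopped by the supply cap of 2).
Mixing does better — 3×Y and 2×C: weight 36 ≤ 37, strength 3·9 + 2·10 = 47.

47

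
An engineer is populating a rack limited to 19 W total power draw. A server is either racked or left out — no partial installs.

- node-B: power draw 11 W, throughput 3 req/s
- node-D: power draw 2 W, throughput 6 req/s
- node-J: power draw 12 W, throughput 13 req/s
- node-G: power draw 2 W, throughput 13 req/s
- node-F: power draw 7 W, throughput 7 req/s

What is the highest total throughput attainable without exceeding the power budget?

32

Allowing fractional choices, the relaxed optimum would be about 35.0, but servers are indivisible.
node-J + node-G: power draw 12 + 2 = 14 ≤ 19, throughput 13 + 13 = 26.
node-D + node-G + node-F: power draw 2 + 2 + 7 = 11 ≤ 19, throughput 6 + 13 + 7 = 26.
node-D + node-J + node-G: power draw 2 + 12 + 2 = 16 ≤ 19, throughput 6 + 13 + 13 = 32.
Best is node-D, node-J, and node-G with total throughput 32.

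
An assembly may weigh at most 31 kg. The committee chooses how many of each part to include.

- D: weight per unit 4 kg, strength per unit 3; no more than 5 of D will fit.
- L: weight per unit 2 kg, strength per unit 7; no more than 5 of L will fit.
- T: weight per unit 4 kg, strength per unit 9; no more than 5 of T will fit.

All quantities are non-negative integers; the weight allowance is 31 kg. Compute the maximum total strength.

80

L has the best ratio (7/2); taking only L gives at most 5×7 = 35 (stopped by the supply cap of 5).
Mixing does better — 5×L and 5×T: weight 30 ≤ 31, strength 5·7 + 5·9 = 80.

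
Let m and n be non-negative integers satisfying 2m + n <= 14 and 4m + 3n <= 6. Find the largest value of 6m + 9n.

18

(m,n)=(0,2) is feasible, giving 18.
(m,n)=(0,1) is feasible, giving 9.
Maximum is 18 at (m,n)=(0,2).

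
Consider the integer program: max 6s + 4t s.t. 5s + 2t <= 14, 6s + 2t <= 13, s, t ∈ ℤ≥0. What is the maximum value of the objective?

24

(s,t)=(0,6): 5·0+2·6=12≤14, 6·0+2·6=12≤13, objective 24.
(s,t)=(0,5): 5·0+2·5=10≤14, 6·0+2·5=10≤13, objective 20.
The best lattice point is (0,6), giving 24.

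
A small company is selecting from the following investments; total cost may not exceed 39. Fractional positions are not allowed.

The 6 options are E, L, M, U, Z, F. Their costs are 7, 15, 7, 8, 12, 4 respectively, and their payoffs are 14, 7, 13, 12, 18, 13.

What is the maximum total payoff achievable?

E + U + Z + F: cost 7 + 8 + 12 + 4 = 31 ≤ 39, payoff 14 + 12 + 18 + 13 = 57.
E + M + U + Z + F: cost 7 + 7 + 8 + 12 + 4 = 38 ≤ 39, payoff 14 + 13 + 12 + 18 + 13 = 70.
E + M + Z + F: cost 7 + 7 + 12 + 4 = 30 ≤ 39, payoff 14 + 13 + 18 + 13 = 58.
Best is E, M, U, Z, and F with total payoff 70.

70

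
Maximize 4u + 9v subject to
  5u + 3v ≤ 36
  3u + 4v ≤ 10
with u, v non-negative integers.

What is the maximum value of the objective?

18

(u,v)=(0,2): 5·0+3·2=6≤36, 3·0+4·2=8≤10, objective 18.
(u,v)=(1,1): 5·1+3·1=8≤36, 3·1+4·1=7≤10, objective 13.
No feasible integer point exceeds 18.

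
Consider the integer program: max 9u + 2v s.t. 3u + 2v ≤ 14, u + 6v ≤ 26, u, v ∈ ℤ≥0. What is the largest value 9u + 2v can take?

38

The continuous relaxation peaks at (4.67, 0) with value 42.00; rounding to a feasible lattice point costs some objective.
(u,v)=(4,1): 3·4+2·1=14≤14, 1·4+6·1=10≤26, objective 38.
(u,v)=(4,0): 3·4+2·0=12≤14, 1·4+6·0=4≤26, objective 36.
(u,v)=(3,2): 3·3+2·2=13≤14, 1·3+6·2=15≤26, objective 31.
The best lattice point is (4,1), giving 38.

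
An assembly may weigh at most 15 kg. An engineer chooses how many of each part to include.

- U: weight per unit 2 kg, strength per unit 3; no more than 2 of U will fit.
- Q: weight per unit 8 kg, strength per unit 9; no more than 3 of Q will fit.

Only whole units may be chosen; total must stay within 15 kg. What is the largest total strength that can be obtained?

15

Take 2×U and 1×Q: weight 12 ≤ 15, strength 2·3 + 1·9 = 15.
U has the best ratio (3/2) and is taken to its limit of 2; remaining capacity is filled optimally with the others.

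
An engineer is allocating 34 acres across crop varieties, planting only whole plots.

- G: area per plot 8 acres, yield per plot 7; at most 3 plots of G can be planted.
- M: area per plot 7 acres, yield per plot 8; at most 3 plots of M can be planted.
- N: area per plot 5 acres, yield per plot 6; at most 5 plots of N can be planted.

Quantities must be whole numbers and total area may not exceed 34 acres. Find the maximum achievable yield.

N has the best ratio (6/5); taking only N gives at most 5×6 = 30 (stopped by the supply cap of 5).
Mixing does better — 2×M and 4×N: area 34 ≤ 34, yield 2·8 + 4·6 = 40.

40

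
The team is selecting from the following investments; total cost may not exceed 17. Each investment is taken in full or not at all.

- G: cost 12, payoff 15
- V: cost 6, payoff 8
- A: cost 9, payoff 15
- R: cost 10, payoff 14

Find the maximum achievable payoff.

23

Treat it as a binary knapsack problem.
Allowing fractional choices, the relaxed optimum would be about 26.2, but investments are indivisible.
V + R: cost 6 + 10 = 16 ≤ 17, payoff 8 + 14 = 22.
A: cost 9 ≤ 17, payoff 15.
V + A: cost 6 + 9 = 15 ≤ 17, payoff 8 + 15 = 23.
Best is V and A with total payoff 23.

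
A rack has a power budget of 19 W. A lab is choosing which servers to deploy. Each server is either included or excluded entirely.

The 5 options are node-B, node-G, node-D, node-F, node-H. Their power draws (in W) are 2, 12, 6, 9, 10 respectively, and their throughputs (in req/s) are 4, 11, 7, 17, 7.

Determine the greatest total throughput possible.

28

This is an integer program with binary decision variables.
node-B + node-D + node-F: power draw 2 + 6 + 9 = 17 ≤ 19, throughput 4 + 7 + 17 = 28.
node-D + node-F: power draw 6 + 9 = 15 ≤ 19, throughput 7 + 17 = 24.
Best is node-B, node-D, and node-F with total throughput 28.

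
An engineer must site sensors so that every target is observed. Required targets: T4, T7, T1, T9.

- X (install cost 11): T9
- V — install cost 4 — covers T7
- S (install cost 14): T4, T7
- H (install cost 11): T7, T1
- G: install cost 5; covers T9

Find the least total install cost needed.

This is a weighted set-cover instance.
The greedy cost-per-new-target heuristic would pick V, G, H, and S for 34, but a cheaper cover exists.
Choose S, H, and G: together they cover T4, T7, T1, T9 — every target.
Total install cost: 14 + 11 + 5 = 30.
No cover costs less than 30.

30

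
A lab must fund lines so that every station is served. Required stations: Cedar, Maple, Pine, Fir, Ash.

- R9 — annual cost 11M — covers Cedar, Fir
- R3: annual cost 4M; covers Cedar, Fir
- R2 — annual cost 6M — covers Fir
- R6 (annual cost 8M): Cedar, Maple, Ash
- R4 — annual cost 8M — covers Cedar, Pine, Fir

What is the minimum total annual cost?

16

This is a weighted set-cover instance.
The greedy cost-per-new-station heuristic would pick R3, R6, and R4 for 20, but a cheaper cover exists.
Choose R6 and R4: together they cover Cedar, Maple, Pine, Fir, Ash — every station.
Total annual cost: 8 + 8 = 16.
No cover costs less than 16.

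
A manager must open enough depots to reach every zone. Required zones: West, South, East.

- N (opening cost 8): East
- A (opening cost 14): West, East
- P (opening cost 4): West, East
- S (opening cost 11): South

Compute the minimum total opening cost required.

Choose P and S: together they cover West, South, East — every zone.
Total opening cost: 4 + 11 = 15.
No cover costs less than 15.

15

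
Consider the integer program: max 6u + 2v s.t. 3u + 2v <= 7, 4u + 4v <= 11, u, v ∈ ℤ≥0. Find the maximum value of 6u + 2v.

(u,v)=(2,0) is feasible, giving 12.
(u,v)=(1,1) is feasible, giving 8.
(u,v)=(1,0) is feasible, giving 6.
No feasible integer point exceeds 12.

12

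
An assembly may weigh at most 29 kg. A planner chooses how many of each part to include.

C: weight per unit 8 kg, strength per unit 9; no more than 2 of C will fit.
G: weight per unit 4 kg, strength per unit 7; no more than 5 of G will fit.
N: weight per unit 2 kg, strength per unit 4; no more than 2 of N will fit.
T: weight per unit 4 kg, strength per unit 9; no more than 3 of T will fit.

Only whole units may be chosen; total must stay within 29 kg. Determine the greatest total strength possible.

56

T has the best ratio (9/4); taking only T gives at most 3×9 = 27 (stopped by the supply cap of 3).
Mixing does better — 3×G, 2×N, and 3×T: weight 28 ≤ 29, strength 3·7 + 2·4 + 3·9 = 56.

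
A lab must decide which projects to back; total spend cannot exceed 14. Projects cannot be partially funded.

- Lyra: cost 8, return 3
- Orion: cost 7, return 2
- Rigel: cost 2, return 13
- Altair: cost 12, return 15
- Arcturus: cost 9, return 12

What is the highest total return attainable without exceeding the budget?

28

This is an integer program with binary decision variables.
Allowing fractional choices, the relaxed optimum would be about 28.8, but projects are indivisible.
Rigel + Arcturus: cost 2 + 9 = 11 ≤ 14, return 13 + 12 = 25.
Rigel + Altair: cost 2 + 12 = 14 ≤ 14, return 13 + 15 = 28.
Best is Rigel and Altair with total return 28.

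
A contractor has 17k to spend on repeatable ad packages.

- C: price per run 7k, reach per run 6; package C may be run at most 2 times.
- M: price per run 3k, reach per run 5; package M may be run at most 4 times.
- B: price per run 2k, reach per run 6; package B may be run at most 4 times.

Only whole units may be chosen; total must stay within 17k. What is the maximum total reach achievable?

This is a bounded integer knapsack.
3×M and 4×B: price 17 ≤ 17, reach 3·5 + 4·6 = 39.
2×M and 4×B: price 14 ≤ 17, reach 2·5 + 4·6 = 34.
Best is 39.

39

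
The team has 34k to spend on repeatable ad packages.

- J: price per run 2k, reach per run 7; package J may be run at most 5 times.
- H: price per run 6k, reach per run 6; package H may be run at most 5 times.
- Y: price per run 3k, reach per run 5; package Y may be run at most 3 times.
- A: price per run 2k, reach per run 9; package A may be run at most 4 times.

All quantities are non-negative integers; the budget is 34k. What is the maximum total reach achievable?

92

A has the best ratio (9/2); taking only A gives at most 4×9 = 36 (stopped by the supply cap of 4).
Mixing does better — 5×J, 1×H, 3×Y, and 4×A: price 33 ≤ 34, reach 5·7 + 1·6 + 3·5 + 4·9 = 92.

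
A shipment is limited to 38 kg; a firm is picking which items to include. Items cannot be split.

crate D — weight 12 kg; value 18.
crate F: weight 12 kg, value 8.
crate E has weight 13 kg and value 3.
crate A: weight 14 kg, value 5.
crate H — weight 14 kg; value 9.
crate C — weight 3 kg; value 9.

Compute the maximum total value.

crate D + crate F + crate C: weight 12 + 12 + 3 = 27 ≤ 38, value 18 + 8 + 9 = 35.
crate D + crate H + crate C: weight 12 + 14 + 3 = 29 ≤ 38, value 18 + 9 + 9 = 36.
crate D + crate F + crate H: weight 12 + 12 + 14 = 38 ≤ 38, value 18 + 8 + 9 = 35.
Best is crate D, crate H, and crate C with total value 36.

36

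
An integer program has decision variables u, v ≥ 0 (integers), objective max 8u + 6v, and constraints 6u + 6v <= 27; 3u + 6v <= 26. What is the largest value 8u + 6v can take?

32

The continuous relaxation peaks at (4.5, 0) with value 36.00; rounding to a feasible lattice point costs some objective.
(u,v)=(4,0): 6·4+6·0=24≤27, 3·4+6·0=12≤26, objective 32.
(u,v)=(3,1): 6·3+6·1=24≤27, 3·3+6·1=15≤26, objective 30.
(u,v)=(3,0): 6·3+6·0=18≤27, 3·3+6·0=9≤26, objective 24.
The best lattice point is (4,0), giving 32.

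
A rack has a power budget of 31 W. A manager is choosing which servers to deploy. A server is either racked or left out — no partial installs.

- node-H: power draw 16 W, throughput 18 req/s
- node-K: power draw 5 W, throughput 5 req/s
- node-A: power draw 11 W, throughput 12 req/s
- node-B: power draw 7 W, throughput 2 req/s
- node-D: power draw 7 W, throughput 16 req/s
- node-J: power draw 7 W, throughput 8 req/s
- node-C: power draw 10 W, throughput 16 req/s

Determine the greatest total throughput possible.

node-A + node-D + node-C: power draw 11 + 7 + 10 = 28 ≤ 31, throughput 12 + 16 + 16 = 44.
node-H + node-D + node-J: power draw 16 + 7 + 7 = 30 ≤ 31, throughput 18 + 16 + 8 = 42.
node-K + node-D + node-J + node-C: power draw 5 + 7 + 7 + 10 = 29 ≤ 31, throughput 5 + 16 + 8 + 16 = 45.
Best is node-K, node-D, node-J, and node-C with total throughput 45.

45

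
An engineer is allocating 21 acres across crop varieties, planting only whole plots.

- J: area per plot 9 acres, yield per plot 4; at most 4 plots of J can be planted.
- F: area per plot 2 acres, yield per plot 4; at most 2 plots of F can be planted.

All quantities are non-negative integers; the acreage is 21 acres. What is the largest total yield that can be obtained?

F has the best ratio (4/2); taking only F gives at most 2×4 = 8 (stopped by the supply cap of 2).
Mixing does better — 1×J and 2×F: area 13 ≤ 21, yield 1·4 + 2·4 = 12.

12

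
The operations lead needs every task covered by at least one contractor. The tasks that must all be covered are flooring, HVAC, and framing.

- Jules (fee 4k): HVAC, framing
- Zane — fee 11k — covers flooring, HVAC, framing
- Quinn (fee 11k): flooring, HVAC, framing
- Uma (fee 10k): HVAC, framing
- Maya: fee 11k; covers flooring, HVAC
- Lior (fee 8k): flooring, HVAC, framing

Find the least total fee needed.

The greedy cost-per-new-task heuristic would pick Jules and Lior for 12, but a cheaper cover exists.
Lior alone covers flooring, HVAC, framing — every task.
Total fee: 8.
No cover costs less than 8.

8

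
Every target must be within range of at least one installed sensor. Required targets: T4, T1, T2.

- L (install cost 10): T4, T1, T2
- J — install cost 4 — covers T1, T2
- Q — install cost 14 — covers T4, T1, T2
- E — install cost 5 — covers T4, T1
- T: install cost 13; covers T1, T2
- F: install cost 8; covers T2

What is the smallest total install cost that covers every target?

This is an integer covering problem.
Choose J and E: together they cover T4, T1, T2 — every target.
Total install cost: 4 + 5 = 9.
No cover costs less than 9.

9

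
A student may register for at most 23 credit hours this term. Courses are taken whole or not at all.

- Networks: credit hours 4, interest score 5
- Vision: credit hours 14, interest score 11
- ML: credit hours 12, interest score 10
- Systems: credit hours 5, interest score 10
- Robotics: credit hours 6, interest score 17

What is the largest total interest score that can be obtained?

Networks + Systems + Robotics: credit hours 4 + 5 + 6 = 15 ≤ 23, interest score 5 + 10 + 17 = 32.
Networks + ML + Robotics: credit hours 4 + 12 + 6 = 22 ≤ 23, interest score 5 + 10 + 17 = 32.
ML + Systems + Robotics: credit hours 12 + 5 + 6 = 23 ≤ 23, interest score 10 + 10 + 17 = 37.
Best is ML, Systems, and Robotics with total interest score 37.

37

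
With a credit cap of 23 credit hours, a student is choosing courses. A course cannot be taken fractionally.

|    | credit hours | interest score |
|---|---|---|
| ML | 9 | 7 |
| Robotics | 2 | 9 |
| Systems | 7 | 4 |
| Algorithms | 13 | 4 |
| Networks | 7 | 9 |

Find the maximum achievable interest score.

25

ML + Robotics + Networks: credit hours 9 + 2 + 7 = 18 ≤ 23, interest score 7 + 9 + 9 = 25.
Robotics + Systems + Networks: credit hours 2 + 7 + 7 = 16 ≤ 23, interest score 9 + 4 + 9 = 22.
Best is ML, Robotics, and Networks with total interest score 25.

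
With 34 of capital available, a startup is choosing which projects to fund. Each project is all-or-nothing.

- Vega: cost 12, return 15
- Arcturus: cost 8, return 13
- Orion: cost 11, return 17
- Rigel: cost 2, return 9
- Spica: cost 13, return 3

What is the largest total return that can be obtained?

Take Vega, Arcturus, Orion, and Rigel: cost 12 + 8 + 11 + 2 = 33 ≤ 34, return 15 + 13 + 17 + 9 = 54.
No other feasible combination does better.

54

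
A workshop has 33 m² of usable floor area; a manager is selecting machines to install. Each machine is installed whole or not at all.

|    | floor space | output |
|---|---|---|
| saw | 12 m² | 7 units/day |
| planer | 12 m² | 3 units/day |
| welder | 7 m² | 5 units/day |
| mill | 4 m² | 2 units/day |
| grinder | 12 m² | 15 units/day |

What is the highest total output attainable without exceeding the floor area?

27

Take saw, welder, and grinder: floor space 12 + 7 + 12 = 31 ≤ 33, output 7 + 5 + 15 = 27.
No other feasible combination does better.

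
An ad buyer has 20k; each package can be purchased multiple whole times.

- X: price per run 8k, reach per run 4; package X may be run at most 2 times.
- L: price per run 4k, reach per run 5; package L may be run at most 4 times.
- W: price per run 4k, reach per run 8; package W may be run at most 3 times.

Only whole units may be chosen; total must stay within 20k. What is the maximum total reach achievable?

34

W has the best ratio (8/4); taking only W gives at most 3×8 = 24 (stopped by the supply cap of 3).
Mixing does better — 2×L and 3×W: price 20 ≤ 20, reach 2·5 + 3·8 = 34.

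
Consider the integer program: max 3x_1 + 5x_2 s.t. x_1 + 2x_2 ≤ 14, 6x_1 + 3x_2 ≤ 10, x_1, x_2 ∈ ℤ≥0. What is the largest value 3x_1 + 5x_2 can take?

Relaxing integrality, the LP optimum is 16.67 at (x_1,x_2) = (0, 3.33), which is not an integer point.
(x_1,x_2)=(0,3): 1·0+2·3=6≤14, 6·0+3·3=9≤10, objective 15.
(x_1,x_2)=(0,2): 1·0+2·2=4≤14, 6·0+3·2=6≤10, objective 10.
Maximum is 15 at (x_1,x_2)=(0,3).

15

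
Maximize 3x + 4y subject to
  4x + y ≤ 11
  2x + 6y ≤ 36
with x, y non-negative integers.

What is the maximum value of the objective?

(x,y)=(0,6): 4·0+1·6=6≤11, 2·0+6·6=36≤36, objective 24.
(x,y)=(1,5): 4·1+1·5=9≤11, 2·1+6·5=32≤36, objective 23.
No feasible integer point exceeds 24.

24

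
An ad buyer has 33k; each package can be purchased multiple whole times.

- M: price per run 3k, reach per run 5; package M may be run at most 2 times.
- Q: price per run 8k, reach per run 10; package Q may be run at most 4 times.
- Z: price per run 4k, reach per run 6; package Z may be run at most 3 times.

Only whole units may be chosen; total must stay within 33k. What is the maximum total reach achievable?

43

This is a bounded integer knapsack.
1×M, 2×Q, and 3×Z: price 31 ≤ 33, reach 1·5 + 2·10 + 3·6 = 43.
3×Q and 2×Z: price 32 ≤ 33, reach 3·10 + 2·6 = 42.
Best is 43.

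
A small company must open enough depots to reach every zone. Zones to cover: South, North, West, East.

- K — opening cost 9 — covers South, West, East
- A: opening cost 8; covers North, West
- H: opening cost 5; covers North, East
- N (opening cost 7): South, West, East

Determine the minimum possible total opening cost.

12

Choose H and N: together they cover South, North, West, East — every zone.
Total opening cost: 5 + 7 = 12.
No cover costs less than 12.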